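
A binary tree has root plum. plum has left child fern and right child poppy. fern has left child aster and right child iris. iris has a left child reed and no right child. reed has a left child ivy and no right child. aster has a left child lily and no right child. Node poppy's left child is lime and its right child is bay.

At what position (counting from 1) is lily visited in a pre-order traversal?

Pre-order visits the node, then its left subtree, then its right subtree.
Visit plum.
At plum: go left to fern.
  Visit fern.
  At fern: go left to aster.
    Visit aster.
    At aster: go left to lily.
      lily is a leaf — visit lily.
    At aster: no right child.
  At fern: go right to iris.
    Visit iris.
    At iris: go left to reed.
      Visit reed.
      At reed: go left to ivy.
        ivy is a leaf — visit ivy.
      At reed: no right child.
    At iris: no right child.
At plum: go right to poppy.
  Visit poppy.
  At poppy: go left to lime.
    lime is a leaf — visit lime.
  At poppy: go right to bay.
    bay is a leaf — visit bay.
Full pre-order sequence: plum, fern, aster, lily, iris, reed, ivy, poppy, lime, bay.

4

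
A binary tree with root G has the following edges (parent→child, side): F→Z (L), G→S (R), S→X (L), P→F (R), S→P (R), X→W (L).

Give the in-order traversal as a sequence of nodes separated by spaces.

G W X S P Z F

In-order visits the left subtree, then the node, then the right subtree.
At G: no left child.
Visit G.
At G: go right to S.
  At S: go left to X.
    At X: go left to W.
      W is a leaf — visit W.
    Visit X.
    At X: no right child.
  Visit S.
  At S: go right to P.
    At P: no left child.
    Visit P.
    At P: go right to F.
      At F: go left to Z.
        Z is a leaf — visit Z.
      Visit F.
      At F: no right child.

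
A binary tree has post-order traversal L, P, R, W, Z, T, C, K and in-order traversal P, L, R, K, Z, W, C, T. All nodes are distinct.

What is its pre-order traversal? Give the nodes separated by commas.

The last element of post-order is the root; it splits in-order into left and right subtrees.
Root K: left subtree has 3 nodes {P, L, R}, right has 4 {Z, W, C, T}.
  Root R: left subtree has 2 nodes {P, L}, right has 0 { }.
    Root P: left subtree has 0 nodes { }, right has 1 {L}.
  Root C: left subtree has 2 nodes {Z, W}, right has 1 {T}.
    Root Z: left subtree has 0 nodes { }, right has 1 {W}.

K, R, P, L, C, Z, W, T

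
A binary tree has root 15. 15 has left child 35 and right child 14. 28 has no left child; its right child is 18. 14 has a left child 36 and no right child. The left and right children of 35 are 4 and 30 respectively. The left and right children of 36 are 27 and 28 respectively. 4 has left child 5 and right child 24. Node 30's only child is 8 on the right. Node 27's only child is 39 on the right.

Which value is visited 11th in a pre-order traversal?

39

Pre-order visits the node, then its left subtree, then its right subtree.
Visit 15.
At 15: go left to 35.
  Visit 35.
  At 35: go left to 4.
    Visit 4.
    At 4: go left to 5.
      5 is a leaf — visit 5.
    At 4: go right to 24.
      24 is a leaf — visit 24.
  At 35: go right to 30.
    Visit 30.
    At 30: no left child.
    At 30: go right to 8.
      8 is a leaf — visit 8.
At 15: go right to 14.
  Visit 14.
  At 14: go left to 36.
    Visit 36.
    At 36: go left to 27.
      Visit 27.
      At 27: no left child.
      At 27: go right to 39.
        39 is a leaf — visit 39.
    At 36: go right to 28.
      Visit 28.
      At 28: no left child.
      At 28: go right to 18.
        18 is a leaf — visit 18.
  At 14: no right child.
Full pre-order sequence: 15, 35, 4, 5, 24, 30, 8, 14, 36, 27, 39, 28, 18.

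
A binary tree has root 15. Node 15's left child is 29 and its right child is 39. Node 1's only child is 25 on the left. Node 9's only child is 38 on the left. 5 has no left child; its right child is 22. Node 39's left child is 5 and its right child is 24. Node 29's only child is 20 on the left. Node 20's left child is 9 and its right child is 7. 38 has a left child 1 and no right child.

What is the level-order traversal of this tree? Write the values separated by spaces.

Level-order visits nodes level by level from the root, left to right within each level.
Level 0: 15
Level 1: 29, 39
Level 2: 20, 5, 24
Level 3: 9, 7, 22
Level 4: 38
Level 5: 1
Level 6: 25

15 29 39 20 5 24 9 7 22 38 1 25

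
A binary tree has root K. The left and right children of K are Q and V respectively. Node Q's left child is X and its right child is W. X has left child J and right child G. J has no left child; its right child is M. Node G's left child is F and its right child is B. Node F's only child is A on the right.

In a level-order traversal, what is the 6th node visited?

Level-order visits nodes level by level from the root, left to right within each level.
Level 0: K
Level 1: Q, V
Level 2: X, W
Level 3: J, G
Level 4: M, F, B
Level 5: A
Full level-order sequence: K, Q, V, X, W, J, G, M, F, B, A.

J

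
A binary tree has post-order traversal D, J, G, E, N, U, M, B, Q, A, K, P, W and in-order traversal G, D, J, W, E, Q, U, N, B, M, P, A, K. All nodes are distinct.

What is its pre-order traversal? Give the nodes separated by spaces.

The last element of post-order is the root; it splits in-order into left and right subtrees.
Root W: left subtree has 3 nodes {G, D, J}, right has 9 {E, Q, U, N, B, M, P, A, K}.
  Root G: left subtree has 0 nodes { }, right has 2 {D, J}.
    Root J: left subtree has 1 node {D}, right has 0 { }.
  Root P: left subtree has 6 nodes {E, Q, U, N, B, M}, right has 2 {A, K}.
    Root Q: left subtree has 1 node {E}, right has 4 {U, N, B, M}.
      Root B: left subtree has 2 nodes {U, N}, right has 1 {M}.
        Root U: left subtree has 0 nodes { }, right has 1 {N}.
    Root K: left subtree has 1 node {A}, right has 0 { }.

W G J D P Q E B U N M K A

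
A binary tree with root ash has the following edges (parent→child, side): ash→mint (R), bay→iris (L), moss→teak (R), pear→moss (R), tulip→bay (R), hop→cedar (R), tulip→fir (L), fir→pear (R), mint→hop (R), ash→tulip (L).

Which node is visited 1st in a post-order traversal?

teak

Post-order visits the left subtree, then the right subtree, then the node.
At ash: go left to tulip.
  At tulip: go left to fir.
    At fir: no left child.
    At fir: go right to pear.
      At pear: no left child.
      At pear: go right to moss.
        At moss: no left child.
        At moss: go right to teak.
          teak is a leaf — visit teak.
        Visit moss.
      Visit pear.
    Visit fir.
  At tulip: go right to bay.
    At bay: go left to iris.
      iris is a leaf — visit iris.
    At bay: no right child.
    Visit bay.
  Visit tulip.
At ash: go right to mint.
  At mint: no left child.
  At mint: go right to hop.
    At hop: no left child.
    At hop: go right to cedar.
      cedar is a leaf — visit cedar.
    Visit hop.
  Visit mint.
Visit ash.
Full post-order sequence: teak, moss, pear, fir, iris, bay, tulip, cedar, hop, mint, ash.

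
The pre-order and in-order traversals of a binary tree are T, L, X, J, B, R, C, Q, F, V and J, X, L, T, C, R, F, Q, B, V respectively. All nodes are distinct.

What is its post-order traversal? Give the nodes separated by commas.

J, X, L, C, F, Q, R, V, B, T

The first element of pre-order is the root; it splits in-order into left and right subtrees.
Root T: left subtree has 3 nodes {J, X, L}, right has 6 {C, R, F, Q, B, V}.
  Root L: left subtree has 2 nodes {J, X}, right has 0 { }.
    Root X: left subtree has 1 node {J}, right has 0 { }.
  Root B: left subtree has 4 nodes {C, R, F, Q}, right has 1 {V}.
    Root R: left subtree has 1 node {C}, right has 2 {F, Q}.
      Root Q: left subtree has 1 node {F}, right has 0 { }.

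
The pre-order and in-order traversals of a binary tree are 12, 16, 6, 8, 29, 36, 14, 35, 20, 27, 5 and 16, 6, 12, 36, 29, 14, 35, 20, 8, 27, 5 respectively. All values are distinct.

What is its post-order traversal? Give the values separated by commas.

The first element of pre-order is the root; it splits in-order into left and right subtrees.
Root 12: left subtree has 2 nodes {16, 6}, right has 8 {36, 29, 14, 35, 20, 8, 27, 5}.
  Root 16: left subtree has 0 nodes { }, right has 1 {6}.
  Root 8: left subtree has 5 nodes {36, 29, 14, 35, 20}, right has 2 {27, 5}.
    Root 29: left subtree has 1 node {36}, right has 3 {14, 35, 20}.
      Root 14: left subtree has 0 nodes { }, right has 2 {35, 20}.
        Root 35: left subtree has 0 nodes { }, right has 1 {20}.
    Root 27: left subtree has 0 nodes { }, right has 1 {5}.

6, 16, 36, 20, 35, 14, 29, 5, 27, 8, 12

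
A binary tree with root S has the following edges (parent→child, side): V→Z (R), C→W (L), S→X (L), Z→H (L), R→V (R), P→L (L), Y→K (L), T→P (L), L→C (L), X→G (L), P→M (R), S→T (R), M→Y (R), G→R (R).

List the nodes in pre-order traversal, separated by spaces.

S X G R V Z H T P L C W M Y K

Pre-order visits the node, then its left subtree, then its right subtree.
Visit S.
At S: go left to X.
  Visit X.
  At X: go left to G.
    Visit G.
    At G: no left child.
    At G: go right to R.
      Visit R.
      At R: no left child.
      At R: go right to V.
        Visit V.
        At V: no left child.
        At V: go right to Z.
          Visit Z.
          At Z: go left to H.
            H is a leaf — visit H.
          At Z: no right child.
  At X: no right child.
At S: go right to T.
  Visit T.
  At T: go left to P.
    Visit P.
    At P: go left to L.
      Visit L.
      At L: go left to C.
        Visit C.
        At C: go left to W.
          W is a leaf — visit W.
        At C: no right child.
      At L: no right child.
    At P: go right to M.
      Visit M.
      At M: no left child.
      At M: go right to Y.
        Visit Y.
        At Y: go left to K.
          K is a leaf — visit K.
        At Y: no right child.
  At T: no right child.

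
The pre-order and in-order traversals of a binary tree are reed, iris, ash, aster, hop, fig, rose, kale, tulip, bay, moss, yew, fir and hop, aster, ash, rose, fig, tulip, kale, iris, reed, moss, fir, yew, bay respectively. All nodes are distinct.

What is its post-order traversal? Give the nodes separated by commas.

The first element of pre-order is the root; it splits in-order into left and right subtrees.
Root reed: left subtree has 8 nodes {hop, aster, ash, rose, fig, tulip, kale, iris}, right has 4 {moss, fir, yew, bay}.
  Root iris: left subtree has 7 nodes {hop, aster, ash, rose, fig, tulip, kale}, right has 0 { }.
    Root ash: left subtree has 2 nodes {hop, aster}, right has 4 {rose, fig, tulip, kale}.
      Root aster: left subtree has 1 node {hop}, right has 0 { }.
      Root fig: left subtree has 1 node {rose}, right has 2 {tulip, kale}.
        Root kale: left subtree has 1 node {tulip}, right has 0 { }.
  Root bay: left subtree has 3 nodes {moss, fir, yew}, right has 0 { }.
    Root moss: left subtree has 0 nodes { }, right has 2 {fir, yew}.
      Root yew: left subtree has 1 node {fir}, right has 0 { }.

hop, aster, rose, tulip, kale, fig, ash, iris, fir, yew, moss, bay, reed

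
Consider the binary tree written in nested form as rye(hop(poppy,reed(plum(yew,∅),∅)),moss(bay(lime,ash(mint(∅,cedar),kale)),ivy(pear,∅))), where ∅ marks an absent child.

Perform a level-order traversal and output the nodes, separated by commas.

Level-order visits nodes level by level from the root, left to right within each level.
Level 0: rye
Level 1: hop, moss
Level 2: poppy, reed, bay, ivy
Level 3: plum, lime, ash, pear
Level 4: yew, mint, kale
Level 5: cedar

rye, hop, moss, poppy, reed, bay, ivy, plum, lime, ash, pear, yew, mint, kale, cedar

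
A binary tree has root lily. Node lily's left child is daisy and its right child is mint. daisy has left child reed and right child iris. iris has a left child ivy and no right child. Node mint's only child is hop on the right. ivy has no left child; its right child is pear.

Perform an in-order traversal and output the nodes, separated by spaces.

reed daisy ivy pear iris lily mint hop

In-order visits the left subtree, then the node, then the right subtree.
At lily: go left to daisy.
  At daisy: go left to reed.
    reed is a leaf — visit reed.
  Visit daisy.
  At daisy: go right to iris.
    At iris: go left to ivy.
      At ivy: no left child.
      Visit ivy.
      At ivy: go right to pear.
        pear is a leaf — visit pear.
    Visit iris.
    At iris: no right child.
Visit lily.
At lily: go right to mint.
  At mint: no left child.
  Visit mint.
  At mint: go right to hop.
    hop is a leaf — visit hop.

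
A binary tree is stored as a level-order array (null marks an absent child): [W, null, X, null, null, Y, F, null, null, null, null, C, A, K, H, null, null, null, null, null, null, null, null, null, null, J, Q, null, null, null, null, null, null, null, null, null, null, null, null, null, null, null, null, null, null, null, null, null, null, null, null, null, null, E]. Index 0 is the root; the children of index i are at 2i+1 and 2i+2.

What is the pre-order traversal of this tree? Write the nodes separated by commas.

W, X, Y, C, A, J, Q, E, F, K, H

Pre-order visits the node, then its left subtree, then its right subtree.
Visit W.
At W: no left child.
At W: go right to X.
  Visit X.
  At X: go left to Y.
    Visit Y.
    At Y: go left to C.
      C is a leaf — visit C.
    At Y: go right to A.
      Visit A.
      At A: go left to J.
        J is a leaf — visit J.
      At A: go right to Q.
        Visit Q.
        At Q: go left to E.
          E is a leaf — visit E.
        At Q: no right child.
  At X: go right to F.
    Visit F.
    At F: go left to K.
      K is a leaf — visit K.
    At F: go right to H.
      H is a leaf — visit H.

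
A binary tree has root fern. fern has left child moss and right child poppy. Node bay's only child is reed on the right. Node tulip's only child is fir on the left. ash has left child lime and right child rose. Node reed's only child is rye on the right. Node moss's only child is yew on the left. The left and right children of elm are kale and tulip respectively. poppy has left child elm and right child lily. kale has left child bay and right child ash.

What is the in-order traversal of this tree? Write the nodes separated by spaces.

yew moss fern bay reed rye kale lime ash rose elm fir tulip poppy lily

In-order visits the left subtree, then the node, then the right subtree.
At fern: go left to moss.
  At moss: go left to yew.
    yew is a leaf — visit yew.
  Visit moss.
  At moss: no right child.
Visit fern.
At fern: go right to poppy.
  At poppy: go left to elm.
    At elm: go left to kale.
      At kale: go left to bay.
        At bay: no left child.
        Visit bay.
        At bay: go right to reed.
          At reed: no left child.
          Visit reed.
          At reed: go right to rye.
            rye is a leaf — visit rye.
      Visit kale.
      At kale: go right to ash.
        At ash: go left to lime.
          lime is a leaf — visit lime.
        Visit ash.
        At ash: go right to rose.
          rose is a leaf — visit rose.
    Visit elm.
    At elm: go right to tulip.
      At tulip: go left to fir.
        fir is a leaf — visit fir.
      Visit tulip.
      At tulip: no right child.
  Visit poppy.
  At poppy: go right to lily.
    lily is a leaf — visit lily.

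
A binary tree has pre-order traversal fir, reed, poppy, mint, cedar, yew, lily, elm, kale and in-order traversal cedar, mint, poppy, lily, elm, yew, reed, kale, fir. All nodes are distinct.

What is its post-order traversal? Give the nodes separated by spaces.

cedar mint elm lily yew poppy kale reed fir

The first element of pre-order is the root; it splits in-order into left and right subtrees.
Root fir: left subtree has 8 nodes {cedar, mint, poppy, lily, elm, yew, reed, kale}, right has 0 { }.
  Root reed: left subtree has 6 nodes {cedar, mint, poppy, lily, elm, yew}, right has 1 {kale}.
    Root poppy: left subtree has 2 nodes {cedar, mint}, right has 3 {lily, elm, yew}.
      Root mint: left subtree has 1 node {cedar}, right has 0 { }.
      Root yew: left subtree has 2 nodes {lily, elm}, right has 0 { }.
        Root lily: left subtree has 0 nodes { }, right has 1 {elm}.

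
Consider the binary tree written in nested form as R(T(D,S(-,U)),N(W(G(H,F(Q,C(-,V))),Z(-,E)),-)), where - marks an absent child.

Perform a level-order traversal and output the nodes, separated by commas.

Level-order visits nodes level by level from the root, left to right within each level.
Level 0: R
Level 1: T, N
Level 2: D, S, W
Level 3: U, G, Z
Level 4: H, F, E
Level 5: Q, C
Level 6: V

R, T, N, D, S, W, U, G, Z, H, F, E, Q, C, V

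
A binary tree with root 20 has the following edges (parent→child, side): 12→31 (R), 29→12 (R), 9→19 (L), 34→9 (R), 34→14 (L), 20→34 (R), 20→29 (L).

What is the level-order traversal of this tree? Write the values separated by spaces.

Level-order visits nodes level by level from the root, left to right within each level.
Level 0: 20
Level 1: 29, 34
Level 2: 12, 14, 9
Level 3: 31, 19

20 29 34 12 14 9 31 19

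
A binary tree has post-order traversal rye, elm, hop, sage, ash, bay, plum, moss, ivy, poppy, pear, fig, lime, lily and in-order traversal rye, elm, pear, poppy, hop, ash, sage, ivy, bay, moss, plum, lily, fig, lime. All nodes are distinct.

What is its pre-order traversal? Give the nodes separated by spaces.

The last element of post-order is the root; it splits in-order into left and right subtrees.
Root lily: left subtree has 11 nodes {rye, elm, pear, poppy, hop, ash, sage, ivy, bay, moss, plum}, right has 2 {fig, lime}.
  Root pear: left subtree has 2 nodes {rye, elm}, right has 8 {poppy, hop, ash, sage, ivy, bay, moss, plum}.
    Root elm: left subtree has 1 node {rye}, right has 0 { }.
    Root poppy: left subtree has 0 nodes { }, right has 7 {hop, ash, sage, ivy, bay, moss, plum}.
      Root ivy: left subtree has 3 nodes {hop, ash, sage}, right has 3 {bay, moss, plum}.
        Root ash: left subtree has 1 node {hop}, right has 1 {sage}.
        Root moss: left subtree has 1 node {bay}, right has 1 {plum}.
  Root lime: left subtree has 1 node {fig}, right has 0 { }.

lily pear elm rye poppy ivy ash hop sage moss bay plum lime fig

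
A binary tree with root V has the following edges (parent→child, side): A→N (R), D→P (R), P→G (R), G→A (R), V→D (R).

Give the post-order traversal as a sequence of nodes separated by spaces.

Post-order visits the left subtree, then the right subtree, then the node.
At V: no left child.
At V: go right to D.
  At D: no left child.
  At D: go right to P.
    At P: no left child.
    At P: go right to G.
      At G: no left child.
      At G: go right to A.
        At A: no left child.
        At A: go right to N.
          N is a leaf — visit N.
        Visit A.
      Visit G.
    Visit P.
  Visit D.
Visit V.

N A G P D V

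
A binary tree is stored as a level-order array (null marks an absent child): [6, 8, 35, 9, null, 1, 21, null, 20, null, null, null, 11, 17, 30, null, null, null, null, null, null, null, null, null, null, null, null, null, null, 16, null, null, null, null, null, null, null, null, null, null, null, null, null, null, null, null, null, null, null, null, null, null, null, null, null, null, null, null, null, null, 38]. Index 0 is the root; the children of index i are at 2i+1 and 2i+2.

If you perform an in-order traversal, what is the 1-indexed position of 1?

In-order visits the left subtree, then the node, then the right subtree.
At 6: go left to 8.
  At 8: go left to 9.
    At 9: no left child.
    Visit 9.
    At 9: go right to 20.
      20 is a leaf — visit 20.
  Visit 8.
  At 8: no right child.
Visit 6.
At 6: go right to 35.
  At 35: go left to 1.
    At 1: no left child.
    Visit 1.
    At 1: go right to 11.
      11 is a leaf — visit 11.
  Visit 35.
  At 35: go right to 21.
    At 21: go left to 17.
      17 is a leaf — visit 17.
    Visit 21.
    At 21: go right to 30.
      At 30: go left to 16.
        At 16: no left child.
        Visit 16.
        At 16: go right to 38.
          38 is a leaf — visit 38.
      Visit 30.
      At 30: no right child.
Full in-order sequence: 9, 20, 8, 6, 1, 11, 35, 17, 21, 16, 38, 30.

5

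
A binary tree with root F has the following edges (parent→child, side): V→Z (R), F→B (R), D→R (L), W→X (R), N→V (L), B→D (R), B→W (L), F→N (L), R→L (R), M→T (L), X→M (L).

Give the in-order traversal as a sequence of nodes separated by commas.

V, Z, N, F, W, T, M, X, B, R, L, D

In-order visits the left subtree, then the node, then the right subtree.
At F: go left to N.
  At N: go left to V.
    At V: no left child.
    Visit V.
    At V: go right to Z.
      Z is a leaf — visit Z.
  Visit N.
  At N: no right child.
Visit F.
At F: go right to B.
  At B: go left to W.
    At W: no left child.
    Visit W.
    At W: go right to X.
      At X: go left to M.
        At M: go left to T.
          T is a leaf — visit T.
        Visit M.
        At M: no right child.
      Visit X.
      At X: no right child.
  Visit B.
  At B: go right to D.
    At D: go left to R.
      At R: no left child.
      Visit R.
      At R: go right to L.
        L is a leaf — visit L.
    Visit D.
    At D: no right child.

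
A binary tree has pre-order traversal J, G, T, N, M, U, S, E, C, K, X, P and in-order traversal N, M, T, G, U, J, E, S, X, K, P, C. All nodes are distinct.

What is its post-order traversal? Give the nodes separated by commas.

The first element of pre-order is the root; it splits in-order into left and right subtrees.
Root J: left subtree has 5 nodes {N, M, T, G, U}, right has 6 {E, S, X, K, P, C}.
  Root G: left subtree has 3 nodes {N, M, T}, right has 1 {U}.
    Root T: left subtree has 2 nodes {N, M}, right has 0 { }.
      Root N: left subtree has 0 nodes { }, right has 1 {M}.
  Root S: left subtree has 1 node {E}, right has 4 {X, K, P, C}.
    Root C: left subtree has 3 nodes {X, K, P}, right has 0 { }.
      Root K: left subtree has 1 node {X}, right has 1 {P}.

M, N, T, U, G, E, X, P, K, C, S, J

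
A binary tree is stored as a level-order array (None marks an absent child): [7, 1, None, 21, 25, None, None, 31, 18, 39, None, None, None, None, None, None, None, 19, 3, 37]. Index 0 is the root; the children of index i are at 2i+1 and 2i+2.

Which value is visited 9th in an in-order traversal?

25

In-order visits the left subtree, then the node, then the right subtree.
At 7: go left to 1.
  At 1: go left to 21.
    At 21: go left to 31.
      31 is a leaf — visit 31.
    Visit 21.
    At 21: go right to 18.
      At 18: go left to 19.
        19 is a leaf — visit 19.
      Visit 18.
      At 18: go right to 3.
        3 is a leaf — visit 3.
  Visit 1.
  At 1: go right to 25.
    At 25: go left to 39.
      At 39: go left to 37.
        37 is a leaf — visit 37.
      Visit 39.
      At 39: no right child.
    Visit 25.
    At 25: no right child.
Visit 7.
At 7: no right child.
Full in-order sequence: 31, 21, 19, 18, 3, 1, 37, 39, 25, 7.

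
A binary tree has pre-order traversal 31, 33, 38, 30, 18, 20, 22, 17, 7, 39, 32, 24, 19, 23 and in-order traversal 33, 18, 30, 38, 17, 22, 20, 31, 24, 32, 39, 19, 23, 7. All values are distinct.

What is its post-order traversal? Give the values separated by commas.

The first element of pre-order is the root; it splits in-order into left and right subtrees.
Root 31: left subtree has 7 nodes {33, 18, 30, 38, 17, 22, 20}, right has 6 {24, 32, 39, 19, 23, 7}.
  Root 33: left subtree has 0 nodes { }, right has 6 {18, 30, 38, 17, 22, 20}.
    Root 38: left subtree has 2 nodes {18, 30}, right has 3 {17, 22, 20}.
      Root 30: left subtree has 1 node {18}, right has 0 { }.
      Root 20: left subtree has 2 nodes {17, 22}, right has 0 { }.
        Root 22: left subtree has 1 node {17}, right has 0 { }.
  Root 7: left subtree has 5 nodes {24, 32, 39, 19, 23}, right has 0 { }.
    Root 39: left subtree has 2 nodes {24, 32}, right has 2 {19, 23}.
      Root 32: left subtree has 1 node {24}, right has 0 { }.
      Root 19: left subtree has 0 nodes { }, right has 1 {23}.

18, 30, 17, 22, 20, 38, 33, 24, 32, 23, 19, 39, 7, 31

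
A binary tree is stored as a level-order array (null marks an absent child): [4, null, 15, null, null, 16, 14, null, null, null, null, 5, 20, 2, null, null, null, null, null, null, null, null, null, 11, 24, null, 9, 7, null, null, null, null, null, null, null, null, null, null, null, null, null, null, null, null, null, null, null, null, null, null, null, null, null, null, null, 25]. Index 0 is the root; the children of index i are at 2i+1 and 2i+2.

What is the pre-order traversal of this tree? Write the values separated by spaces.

4 15 16 5 11 24 20 9 14 2 7 25

Pre-order visits the node, then its left subtree, then its right subtree.
Visit 4.
At 4: no left child.
At 4: go right to 15.
  Visit 15.
  At 15: go left to 16.
    Visit 16.
    At 16: go left to 5.
      Visit 5.
      At 5: go left to 11.
        11 is a leaf — visit 11.
      At 5: go right to 24.
        24 is a leaf — visit 24.
    At 16: go right to 20.
      Visit 20.
      At 20: no left child.
      At 20: go right to 9.
        9 is a leaf — visit 9.
  At 15: go right to 14.
    Visit 14.
    At 14: go left to 2.
      Visit 2.
      At 2: go left to 7.
        Visit 7.
        At 7: go left to 25.
          25 is a leaf — visit 25.
        At 7: no right child.
      At 2: no right child.
    At 14: no right child.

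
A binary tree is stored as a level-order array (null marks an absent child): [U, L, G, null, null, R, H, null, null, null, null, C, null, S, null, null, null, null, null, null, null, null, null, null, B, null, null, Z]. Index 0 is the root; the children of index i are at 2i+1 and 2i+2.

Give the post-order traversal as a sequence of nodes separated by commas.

Post-order visits the left subtree, then the right subtree, then the node.
At U: go left to L.
  L is a leaf — visit L.
At U: go right to G.
  At G: go left to R.
    At R: go left to C.
      At C: no left child.
      At C: go right to B.
        B is a leaf — visit B.
      Visit C.
    At R: no right child.
    Visit R.
  At G: go right to H.
    At H: go left to S.
      At S: go left to Z.
        Z is a leaf — visit Z.
      At S: no right child.
      Visit S.
    At H: no right child.
    Visit H.
  Visit G.
Visit U.

L, B, C, R, Z, S, H, G, U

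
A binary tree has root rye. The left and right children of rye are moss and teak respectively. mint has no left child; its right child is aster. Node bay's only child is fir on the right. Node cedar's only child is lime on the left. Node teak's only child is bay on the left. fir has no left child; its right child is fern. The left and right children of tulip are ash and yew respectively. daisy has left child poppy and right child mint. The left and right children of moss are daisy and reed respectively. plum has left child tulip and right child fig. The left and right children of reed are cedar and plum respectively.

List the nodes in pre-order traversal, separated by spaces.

rye moss daisy poppy mint aster reed cedar lime plum tulip ash yew fig teak bay fir fern

Pre-order visits the node, then its left subtree, then its right subtree.
Visit rye.
At rye: go left to moss.
  Visit moss.
  At moss: go left to daisy.
    Visit daisy.
    At daisy: go left to poppy.
      poppy is a leaf — visit poppy.
    At daisy: go right to mint.
      Visit mint.
      At mint: no left child.
      At mint: go right to aster.
        aster is a leaf — visit aster.
  At moss: go right to reed.
    Visit reed.
    At reed: go left to cedar.
      Visit cedar.
      At cedar: go left to lime.
        lime is a leaf — visit lime.
      At cedar: no right child.
    At reed: go right to plum.
      Visit plum.
      At plum: go left to tulip.
        Visit tulip.
        At tulip: go left to ash.
          ash is a leaf — visit ash.
        At tulip: go right to yew.
          yew is a leaf — visit yew.
      At plum: go right to fig.
        fig is a leaf — visit fig.
At rye: go right to teak.
  Visit teak.
  At teak: go left to bay.
    Visit bay.
    At bay: no left child.
    At bay: go right to fir.
      Visit fir.
      At fir: no left child.
      At fir: go right to fern.
        fern is a leaf — visit fern.
  At teak: no right child.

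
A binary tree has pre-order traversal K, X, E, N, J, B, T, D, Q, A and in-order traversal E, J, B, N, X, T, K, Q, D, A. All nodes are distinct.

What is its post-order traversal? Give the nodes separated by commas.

B, J, N, E, T, X, Q, A, D, K

The first element of pre-order is the root; it splits in-order into left and right subtrees.
Root K: left subtree has 6 nodes {E, J, B, N, X, T}, right has 3 {Q, D, A}.
  Root X: left subtree has 4 nodes {E, J, B, N}, right has 1 {T}.
    Root E: left subtree has 0 nodes { }, right has 3 {J, B, N}.
      Root N: left subtree has 2 nodes {J, B}, right has 0 { }.
        Root J: left subtree has 0 nodes { }, right has 1 {B}.
  Root D: left subtree has 1 node {Q}, right has 1 {A}.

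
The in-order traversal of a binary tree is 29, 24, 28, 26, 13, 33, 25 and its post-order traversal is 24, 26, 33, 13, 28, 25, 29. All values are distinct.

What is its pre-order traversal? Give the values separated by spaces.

The last element of post-order is the root; it splits in-order into left and right subtrees.
Root 29: left subtree has 0 nodes { }, right has 6 {24, 28, 26, 13, 33, 25}.
  Root 25: left subtree has 5 nodes {24, 28, 26, 13, 33}, right has 0 { }.
    Root 28: left subtree has 1 node {24}, right has 3 {26, 13, 33}.
      Root 13: left subtree has 1 node {26}, right has 1 {33}.

29 25 28 24 13 26 33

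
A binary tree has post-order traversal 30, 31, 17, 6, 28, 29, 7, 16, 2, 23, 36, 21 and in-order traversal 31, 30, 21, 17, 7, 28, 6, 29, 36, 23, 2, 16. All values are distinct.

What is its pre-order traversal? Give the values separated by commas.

21, 31, 30, 36, 7, 17, 29, 28, 6, 23, 2, 16

The last element of post-order is the root; it splits in-order into left and right subtrees.
Root 21: left subtree has 2 nodes {31, 30}, right has 9 {17, 7, 28, 6, 29, 36, 23, 2, 16}.
  Root 31: left subtree has 0 nodes { }, right has 1 {30}.
  Root 36: left subtree has 5 nodes {17, 7, 28, 6, 29}, right has 3 {23, 2, 16}.
    Root 7: left subtree has 1 node {17}, right has 3 {28, 6, 29}.
      Root 29: left subtree has 2 nodes {28, 6}, right has 0 { }.
        Root 28: left subtree has 0 nodes { }, right has 1 {6}.
    Root 23: left subtree has 0 nodes { }, right has 2 {2, 16}.
      Root 2: left subtree has 0 nodes { }, right has 1 {16}.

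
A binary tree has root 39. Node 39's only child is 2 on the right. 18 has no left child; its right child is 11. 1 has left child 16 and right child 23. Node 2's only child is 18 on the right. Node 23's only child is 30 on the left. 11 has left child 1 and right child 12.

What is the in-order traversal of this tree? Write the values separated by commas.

39, 2, 18, 16, 1, 30, 23, 11, 12

In-order visits the left subtree, then the node, then the right subtree.
At 39: no left child.
Visit 39.
At 39: go right to 2.
  At 2: no left child.
  Visit 2.
  At 2: go right to 18.
    At 18: no left child.
    Visit 18.
    At 18: go right to 11.
      At 11: go left to 1.
        At 1: go left to 16.
          16 is a leaf — visit 16.
        Visit 1.
        At 1: go right to 23.
          At 23: go left to 30.
            30 is a leaf — visit 30.
          Visit 23.
          At 23: no right child.
      Visit 11.
      At 11: go right to 12.
        12 is a leaf — visit 12.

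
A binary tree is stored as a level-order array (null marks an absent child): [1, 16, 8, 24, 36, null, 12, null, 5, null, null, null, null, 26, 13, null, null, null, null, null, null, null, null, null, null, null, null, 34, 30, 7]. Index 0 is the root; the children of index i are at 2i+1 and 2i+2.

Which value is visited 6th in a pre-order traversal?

8

Pre-order visits the node, then its left subtree, then its right subtree.
Visit 1.
At 1: go left to 16.
  Visit 16.
  At 16: go left to 24.
    Visit 24.
    At 24: no left child.
    At 24: go right to 5.
      5 is a leaf — visit 5.
  At 16: go right to 36.
    36 is a leaf — visit 36.
At 1: go right to 8.
  Visit 8.
  At 8: no left child.
  At 8: go right to 12.
    Visit 12.
    At 12: go left to 26.
      Visit 26.
      At 26: go left to 34.
        34 is a leaf — visit 34.
      At 26: go right to 30.
        30 is a leaf — visit 30.
    At 12: go right to 13.
      Visit 13.
      At 13: go left to 7.
        7 is a leaf — visit 7.
      At 13: no right child.
Full pre-order sequence: 1, 16, 24, 5, 36, 8, 12, 26, 34, 30, 13, 7.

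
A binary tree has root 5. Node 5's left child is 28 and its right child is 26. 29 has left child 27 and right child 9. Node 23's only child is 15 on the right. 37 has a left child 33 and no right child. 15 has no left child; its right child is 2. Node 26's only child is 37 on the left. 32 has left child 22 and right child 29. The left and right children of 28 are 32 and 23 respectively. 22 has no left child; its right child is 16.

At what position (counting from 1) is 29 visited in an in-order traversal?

5

In-order visits the left subtree, then the node, then the right subtree.
At 5: go left to 28.
  At 28: go left to 32.
    At 32: go left to 22.
      At 22: no left child.
      Visit 22.
      At 22: go right to 16.
        16 is a leaf — visit 16.
    Visit 32.
    At 32: go right to 29.
      At 29: go left to 27.
        27 is a leaf — visit 27.
      Visit 29.
      At 29: go right to 9.
        9 is a leaf — visit 9.
  Visit 28.
  At 28: go right to 23.
    At 23: no left child.
    Visit 23.
    At 23: go right to 15.
      At 15: no left child.
      Visit 15.
      At 15: go right to 2.
        2 is a leaf — visit 2.
Visit 5.
At 5: go right to 26.
  At 26: go left to 37.
    At 37: go left to 33.
      33 is a leaf — visit 33.
    Visit 37.
    At 37: no right child.
  Visit 26.
  At 26: no right child.
Full in-order sequence: 22, 16, 32, 27, 29, 9, 28, 23, 15, 2, 5, 33, 37, 26.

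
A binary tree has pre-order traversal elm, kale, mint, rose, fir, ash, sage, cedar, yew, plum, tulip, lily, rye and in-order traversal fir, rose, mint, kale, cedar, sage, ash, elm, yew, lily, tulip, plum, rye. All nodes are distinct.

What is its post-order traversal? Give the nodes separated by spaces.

The first element of pre-order is the root; it splits in-order into left and right subtrees.
Root elm: left subtree has 7 nodes {fir, rose, mint, kale, cedar, sage, ash}, right has 5 {yew, lily, tulip, plum, rye}.
  Root kale: left subtree has 3 nodes {fir, rose, mint}, right has 3 {cedar, sage, ash}.
    Root mint: left subtree has 2 nodes {fir, rose}, right has 0 { }.
      Root rose: left subtree has 1 node {fir}, right has 0 { }.
    Root ash: left subtree has 2 nodes {cedar, sage}, right has 0 { }.
      Root sage: left subtree has 1 node {cedar}, right has 0 { }.
  Root yew: left subtree has 0 nodes { }, right has 4 {lily, tulip, plum, rye}.
    Root plum: left subtree has 2 nodes {lily, tulip}, right has 1 {rye}.
      Root tulip: left subtree has 1 node {lily}, right has 0 { }.

fir rose mint cedar sage ash kale lily tulip rye plum yew elm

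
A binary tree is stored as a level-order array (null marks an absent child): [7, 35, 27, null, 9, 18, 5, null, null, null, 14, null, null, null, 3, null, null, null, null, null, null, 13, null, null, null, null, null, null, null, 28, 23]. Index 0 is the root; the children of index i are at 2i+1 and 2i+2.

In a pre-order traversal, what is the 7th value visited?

Pre-order visits the node, then its left subtree, then its right subtree.
Visit 7.
At 7: go left to 35.
  Visit 35.
  At 35: no left child.
  At 35: go right to 9.
    Visit 9.
    At 9: no left child.
    At 9: go right to 14.
      Visit 14.
      At 14: go left to 13.
        13 is a leaf — visit 13.
      At 14: no right child.
At 7: go right to 27.
  Visit 27.
  At 27: go left to 18.
    18 is a leaf — visit 18.
  At 27: go right to 5.
    Visit 5.
    At 5: no left child.
    At 5: go right to 3.
      Visit 3.
      At 3: go left to 28.
        28 is a leaf — visit 28.
      At 3: go right to 23.
        23 is a leaf — visit 23.
Full pre-order sequence: 7, 35, 9, 14, 13, 27, 18, 5, 3, 28, 23.

18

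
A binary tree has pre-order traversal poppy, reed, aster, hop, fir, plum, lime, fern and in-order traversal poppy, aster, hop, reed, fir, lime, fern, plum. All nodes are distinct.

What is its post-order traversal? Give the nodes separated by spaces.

The first element of pre-order is the root; it splits in-order into left and right subtrees.
Root poppy: left subtree has 0 nodes { }, right has 7 {aster, hop, reed, fir, lime, fern, plum}.
  Root reed: left subtree has 2 nodes {aster, hop}, right has 4 {fir, lime, fern, plum}.
    Root aster: left subtree has 0 nodes { }, right has 1 {hop}.
    Root fir: left subtree has 0 nodes { }, right has 3 {lime, fern, plum}.
      Root plum: left subtree has 2 nodes {lime, fern}, right has 0 { }.
        Root lime: left subtree has 0 nodes { }, right has 1 {fern}.

hop aster fern lime plum fir reed poppy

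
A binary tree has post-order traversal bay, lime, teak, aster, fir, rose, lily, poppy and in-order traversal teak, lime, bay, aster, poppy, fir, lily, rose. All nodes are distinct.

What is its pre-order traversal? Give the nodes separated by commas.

poppy, aster, teak, lime, bay, lily, fir, rose

The last element of post-order is the root; it splits in-order into left and right subtrees.
Root poppy: left subtree has 4 nodes {teak, lime, bay, aster}, right has 3 {fir, lily, rose}.
  Root aster: left subtree has 3 nodes {teak, lime, bay}, right has 0 { }.
    Root teak: left subtree has 0 nodes { }, right has 2 {lime, bay}.
      Root lime: left subtree has 0 nodes { }, right has 1 {bay}.
  Root lily: left subtree has 1 node {fir}, right has 1 {rose}.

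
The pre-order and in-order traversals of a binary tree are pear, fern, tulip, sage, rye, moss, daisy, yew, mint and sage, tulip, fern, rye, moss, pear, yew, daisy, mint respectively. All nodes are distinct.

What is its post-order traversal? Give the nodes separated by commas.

The first element of pre-order is the root; it splits in-order into left and right subtrees.
Root pear: left subtree has 5 nodes {sage, tulip, fern, rye, moss}, right has 3 {yew, daisy, mint}.
  Root fern: left subtree has 2 nodes {sage, tulip}, right has 2 {rye, moss}.
    Root tulip: left subtree has 1 node {sage}, right has 0 { }.
    Root rye: left subtree has 0 nodes { }, right has 1 {moss}.
  Root daisy: left subtree has 1 node {yew}, right has 1 {mint}.

sage, tulip, moss, rye, fern, yew, mint, daisy, pear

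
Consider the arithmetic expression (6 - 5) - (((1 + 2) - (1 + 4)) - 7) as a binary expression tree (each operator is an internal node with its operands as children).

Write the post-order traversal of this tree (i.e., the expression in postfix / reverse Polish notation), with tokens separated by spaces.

Post-order on an expression tree gives postfix notation: for each operator, emit left operand, right operand, then the operator.

6 5 - 1 2 + 1 4 + - 7 - -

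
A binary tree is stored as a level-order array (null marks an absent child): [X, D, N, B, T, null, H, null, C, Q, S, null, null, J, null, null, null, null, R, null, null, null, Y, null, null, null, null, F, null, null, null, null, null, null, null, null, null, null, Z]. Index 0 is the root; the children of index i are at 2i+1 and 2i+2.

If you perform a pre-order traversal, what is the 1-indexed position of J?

13

Pre-order visits the node, then its left subtree, then its right subtree.
Visit X.
At X: go left to D.
  Visit D.
  At D: go left to B.
    Visit B.
    At B: no left child.
    At B: go right to C.
      Visit C.
      At C: no left child.
      At C: go right to R.
        Visit R.
        At R: no left child.
        At R: go right to Z.
          Z is a leaf — visit Z.
  At D: go right to T.
    Visit T.
    At T: go left to Q.
      Q is a leaf — visit Q.
    At T: go right to S.
      Visit S.
      At S: no left child.
      At S: go right to Y.
        Y is a leaf — visit Y.
At X: go right to N.
  Visit N.
  At N: no left child.
  At N: go right to H.
    Visit H.
    At H: go left to J.
      Visit J.
      At J: go left to F.
        F is a leaf — visit F.
      At J: no right child.
    At H: no right child.
Full pre-order sequence: X, D, B, C, R, Z, T, Q, S, Y, N, H, J, F.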